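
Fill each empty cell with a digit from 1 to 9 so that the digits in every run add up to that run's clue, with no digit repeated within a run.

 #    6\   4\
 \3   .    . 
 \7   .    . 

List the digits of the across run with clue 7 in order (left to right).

4 3

3 in 2 cells must be {1,2}; 4 in 2 cells must be {1,3}.
The 3 across and the 4 down share only 1, so R1C2 = 1.
R2C2 = 4 − 1 = 3 completes the 4 down.
R1C1 = 3 − 1 = 2 completes the 3 across.
R2C1 = 7 − 3 = 4 completes the 7 across.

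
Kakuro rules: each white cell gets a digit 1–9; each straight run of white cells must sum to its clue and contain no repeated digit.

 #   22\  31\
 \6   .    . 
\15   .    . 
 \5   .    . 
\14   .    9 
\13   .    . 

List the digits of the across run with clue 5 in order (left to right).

R4C1 = 14 − 9 = 5 completes the 14 across.
Nothing is forced directly, so branch on R1C1, whose candidates are 1 or 2 or 4. If R1C1 = 2: that forces R1C2 = 4, R3C2 = 3, after which R3C1 would have to be in {2} for the 5 across but in {1,3,4,6,8} for the 22 down — contradiction. If R1C1 = 4: that forces R1C2 = 2, after which R3C2 would have to be in {1,2,3,4} for the 5 across but in {5,7,8} for the 31 down — contradiction. So R1C1 = 1.
R1C2 = 6 − 1 = 5 completes the 6 across.
Nothing is forced directly, so branch on R2C2, whose candidates are 6 or 7 or 8. If R2C2 = 6: that forces R2C1 = 9, R5C1 = 4, after which R5C2 would have to be in {9} for the 13 across but in {3,4,7,8} for the 31 down — contradiction. If R2C2 = 7: that forces R2C1 = 8, R3C1 = 2, after which R3C2 would have to be in {3} for the 5 across but in {2,4,6,8} for the 31 down — contradiction. So R2C2 = 8.
R2C1 = 15 − 8 = 7 completes the 15 across.
Given what's placed, R3C1 must be 3 to fit the 5 across and 22 down.
R3C2 = 5 − 3 = 2 completes the 5 across.

3, 2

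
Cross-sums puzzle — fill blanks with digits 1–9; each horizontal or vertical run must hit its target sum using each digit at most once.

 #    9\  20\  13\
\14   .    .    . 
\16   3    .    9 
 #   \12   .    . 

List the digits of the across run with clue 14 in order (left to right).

R1C1 = 9 − 3 = 6 completes the 9 down.
R2C2 = 16 − 12 = 4 completes the 16 across.
R3C3 = 3: the only remaining digit allowed by both the 12 across and the 13 down.
R1C2 = 7: the only remaining digit allowed by both the 14 across and the 20 down.
R1C3 = 14 − 13 = 1 completes the 14 across.
R3C2 = 12 − 3 = 9 completes the 12 across.

6 7 1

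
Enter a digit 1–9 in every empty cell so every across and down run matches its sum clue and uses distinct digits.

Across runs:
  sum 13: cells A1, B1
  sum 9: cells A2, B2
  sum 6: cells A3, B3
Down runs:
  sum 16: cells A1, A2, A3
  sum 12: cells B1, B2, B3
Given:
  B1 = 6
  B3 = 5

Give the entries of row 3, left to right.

1 5

A1 = 13 − 6 = 7 completes the 13 across.
B2 = 12 − 11 = 1 completes the 12 down.
A3 = 6 − 5 = 1 completes the 6 across.
A2 = 9 − 1 = 8 completes the 9 across.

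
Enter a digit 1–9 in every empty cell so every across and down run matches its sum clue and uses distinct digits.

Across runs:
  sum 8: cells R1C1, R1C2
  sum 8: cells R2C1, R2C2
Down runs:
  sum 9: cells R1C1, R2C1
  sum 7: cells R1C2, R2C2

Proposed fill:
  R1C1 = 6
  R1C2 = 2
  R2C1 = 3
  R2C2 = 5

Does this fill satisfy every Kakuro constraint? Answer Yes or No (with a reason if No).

Across: 6+2=8; 3+5=8. Down: 6+3=9; 2+5=7. No digit repeats within any run.

Yes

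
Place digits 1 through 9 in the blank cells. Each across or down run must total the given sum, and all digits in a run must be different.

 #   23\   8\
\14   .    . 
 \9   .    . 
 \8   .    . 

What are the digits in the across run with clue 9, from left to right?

23 in 3 cells must be {6,8,9}.
The 14 across and the 8 down share only 5, so R1C2 = 5.
The 8 across and the 23 down share only 6, so R3C1 = 6.
R3C2 = 8 − 6 = 2 completes the 8 across.
R1C1 = 14 − 5 = 9 completes the 14 across.
R2C1 = 23 − 15 = 8 completes the 23 down.
R2C2 = 9 − 8 = 1 completes the 9 across.

8 1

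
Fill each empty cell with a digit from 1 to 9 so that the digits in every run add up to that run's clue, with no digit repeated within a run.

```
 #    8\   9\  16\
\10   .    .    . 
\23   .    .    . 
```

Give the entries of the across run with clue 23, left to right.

23 in 3 cells must be {6,8,9}; 16 in 2 cells must be {7,9}.
The 10 across and the 16 down share only 7, so R1C3 = 7.
The 23 across and the 8 down share only 6, so R2C1 = 6.
R2C2 = 8: the only remaining digit allowed by both the 23 across and the 9 down.
R2C3 = 23 − 14 = 9 completes the 23 across.
R1C1 = 8 − 6 = 2 completes the 8 down.
R1C2 = 10 − 9 = 1 completes the 10 across.

6 8 9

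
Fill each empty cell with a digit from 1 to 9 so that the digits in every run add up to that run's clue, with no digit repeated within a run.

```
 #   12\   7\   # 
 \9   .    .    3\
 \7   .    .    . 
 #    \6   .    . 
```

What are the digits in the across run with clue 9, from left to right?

8 1

7 in 3 cells must be {1,2,4}; 3 in 2 cells must be {1,2}.
The 7 across and the 12 down share only 4, so R2C1 = 4.
R1C1 = 12 − 4 = 8 completes the 12 down.
R1C2 = 9 − 8 = 1 completes the 9 across.
R2C2 = 2: the only remaining digit allowed by both the 7 across and the 7 down.
R2C3 = 7 − 6 = 1 completes the 7 across.
R3C2 = 7 − 3 = 4 completes the 7 down.
R3C3 = 6 − 4 = 2 completes the 6 across.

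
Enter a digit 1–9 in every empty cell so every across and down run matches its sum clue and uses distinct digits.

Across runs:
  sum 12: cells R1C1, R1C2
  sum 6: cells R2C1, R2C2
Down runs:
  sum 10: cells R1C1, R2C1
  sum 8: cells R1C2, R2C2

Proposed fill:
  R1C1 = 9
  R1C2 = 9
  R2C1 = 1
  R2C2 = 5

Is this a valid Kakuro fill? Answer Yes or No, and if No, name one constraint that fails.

No — the across run R1C1–R1C2 sums to 18, not 12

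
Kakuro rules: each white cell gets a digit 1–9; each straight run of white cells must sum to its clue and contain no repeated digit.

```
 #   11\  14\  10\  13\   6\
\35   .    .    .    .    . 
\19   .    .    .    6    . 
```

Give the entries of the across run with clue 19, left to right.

3 5 4 6 1

35 in 5 cells must be {5,6,7,8,9}.
R1C4 = 13 − 6 = 7 completes the 13 down.
Given what's placed, R1C5 must be 5 to fit the 35 across and 6 down.
R2C2 = 5: the only remaining digit allowed by both the 19 across and the 14 down.
R2C5 = 6 − 5 = 1 completes the 6 down.
R1C2 = 14 − 5 = 9 completes the 14 down.
Nothing is forced directly, so branch on R2C1, whose candidates are 3 or 4. If R2C1 = 4: then R1C1 would have to be in {6,8} for the 35 across but in {7} for the 11 down — contradiction. So R2C1 = 3.
R1C1 = 11 − 3 = 8 completes the 11 down.
R1C3 = 35 − 29 = 6 completes the 35 across.
R2C3 = 19 − 15 = 4 completes the 19 across.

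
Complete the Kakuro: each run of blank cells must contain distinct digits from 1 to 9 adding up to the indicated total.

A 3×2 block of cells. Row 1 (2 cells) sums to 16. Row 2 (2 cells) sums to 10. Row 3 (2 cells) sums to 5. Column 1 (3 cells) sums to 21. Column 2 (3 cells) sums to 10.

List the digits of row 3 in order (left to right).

16 in 2 cells must be {7,9}.
The 16 across and the 10 down share only 7, so (1,2) = 7.
The 5 across and the 21 down share only 4, so (3,1) = 4.
(3,2) = 5 − 4 = 1 completes the 5 across.
(1,1) = 16 − 7 = 9 completes the 16 across.
(2,1) = 21 − 13 = 8 completes the 21 down.
(2,2) = 10 − 8 = 2 completes the 10 across.

4, 1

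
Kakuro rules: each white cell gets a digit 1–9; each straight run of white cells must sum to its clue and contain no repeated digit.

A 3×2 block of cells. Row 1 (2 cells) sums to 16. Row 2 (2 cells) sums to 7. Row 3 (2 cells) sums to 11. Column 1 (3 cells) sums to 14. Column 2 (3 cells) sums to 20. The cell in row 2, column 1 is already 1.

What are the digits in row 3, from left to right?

16 in 2 cells must be {7,9}.
(2,2) = 7 − 1 = 6 completes the 7 across.
(1,2) = 9: the only remaining digit allowed by both the 16 across and the 20 down.
(3,2) = 20 − 15 = 5 completes the 20 down.
(1,1) = 16 − 9 = 7 completes the 16 across.
(3,1) = 11 − 5 = 6 completes the 11 across.

6, 5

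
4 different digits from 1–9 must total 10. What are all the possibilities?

4 distinct digits from 1–9 sum between 10 and 30.
Only one set works: {1,2,3,4}.

{1,2,3,4}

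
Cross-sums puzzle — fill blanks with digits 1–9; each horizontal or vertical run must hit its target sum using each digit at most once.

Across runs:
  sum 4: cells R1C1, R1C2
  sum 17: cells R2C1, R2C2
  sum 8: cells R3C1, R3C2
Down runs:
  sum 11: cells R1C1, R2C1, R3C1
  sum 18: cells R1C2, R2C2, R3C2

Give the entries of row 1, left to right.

1 3

4 in 2 cells must be {1,3}; 17 in 2 cells must be {8,9}.
The 17 across and the 11 down share only 8, so R2C1 = 8.
R2C2 = 17 − 8 = 9 completes the 17 across.
Given what's placed, R1C1 must be 1 to fit the 4 across and 11 down.
R1C2 = 4 − 1 = 3 completes the 4 across.
R3C1 = 11 − 9 = 2 completes the 11 down.
R3C2 = 8 − 2 = 6 completes the 8 across.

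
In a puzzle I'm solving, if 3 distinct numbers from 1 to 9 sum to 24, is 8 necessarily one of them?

The only way to make 24 from 3 distinct digits is {7,8,9}, which contains 8.

Yes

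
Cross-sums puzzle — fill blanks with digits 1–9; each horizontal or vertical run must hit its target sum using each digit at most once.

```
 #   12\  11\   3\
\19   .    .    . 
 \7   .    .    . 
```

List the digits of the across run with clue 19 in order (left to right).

8 9 2

7 in 3 cells must be {1,2,4}; 3 in 2 cells must be {1,2}.
The 19 across and the 3 down share only 2, so R1C3 = 2.
The 7 across and the 12 down share only 4, so R2C1 = 4.
R2C2 = 2: the only remaining digit allowed by both the 7 across and the 11 down.
R2C3 = 7 − 6 = 1 completes the 7 across.
R1C1 = 12 − 4 = 8 completes the 12 down.
R1C2 = 19 − 10 = 9 completes the 19 across.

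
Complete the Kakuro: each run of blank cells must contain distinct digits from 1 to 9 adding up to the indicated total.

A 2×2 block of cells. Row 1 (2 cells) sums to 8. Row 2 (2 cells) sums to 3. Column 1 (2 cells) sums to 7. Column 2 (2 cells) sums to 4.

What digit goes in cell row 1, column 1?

3 in 2 cells must be {1,2}; 4 in 2 cells must be {1,3}.
The 3 across and the 4 down share only 1, so (2,2) = 1.
(1,2) = 4 − 1 = 3 completes the 4 down.
(2,1) = 3 − 1 = 2 completes the 3 across.
(1,1) = 8 − 3 = 5 completes the 8 across.

5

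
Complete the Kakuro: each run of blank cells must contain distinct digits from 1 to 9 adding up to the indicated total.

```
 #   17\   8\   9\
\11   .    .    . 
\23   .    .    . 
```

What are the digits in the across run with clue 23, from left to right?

9 6 8

23 in 3 cells must be {6,8,9}; 17 in 2 cells must be {8,9}.
The 11 across and the 17 down share only 8, so R1C1 = 8.
R2C1 = 17 − 8 = 9 completes the 17 down.
Given what's placed, R2C2 must be 6 to fit the 23 across and 8 down.
R2C3 = 23 − 15 = 8 completes the 23 across.
R1C2 = 8 − 6 = 2 completes the 8 down.
R1C3 = 11 − 10 = 1 completes the 11 across.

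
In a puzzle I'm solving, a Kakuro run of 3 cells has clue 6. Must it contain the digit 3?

Yes

The only way to make 6 from 3 distinct digits is {1,2,3}, which contains 3.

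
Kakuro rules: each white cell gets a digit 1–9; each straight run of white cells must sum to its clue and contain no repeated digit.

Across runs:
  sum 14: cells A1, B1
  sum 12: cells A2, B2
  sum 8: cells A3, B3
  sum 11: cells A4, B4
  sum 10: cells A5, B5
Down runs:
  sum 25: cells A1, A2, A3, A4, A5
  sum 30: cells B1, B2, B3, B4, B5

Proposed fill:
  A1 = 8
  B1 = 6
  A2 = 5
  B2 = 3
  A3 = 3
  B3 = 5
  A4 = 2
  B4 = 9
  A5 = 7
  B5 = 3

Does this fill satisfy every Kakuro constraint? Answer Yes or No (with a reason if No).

No — the across run A2–B2 sums to 8, not 12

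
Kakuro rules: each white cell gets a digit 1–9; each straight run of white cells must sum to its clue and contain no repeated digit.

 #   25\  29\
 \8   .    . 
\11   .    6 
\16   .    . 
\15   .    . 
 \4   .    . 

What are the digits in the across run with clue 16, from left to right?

9, 7

16 in 2 cells must be {7,9}; 4 in 2 cells must be {1,3}.
R2C1 = 11 − 6 = 5 completes the 11 across.
No cell is forced outright now. R5C1 can only be 1 or 3 (the digits allowed by both its 4 across and its 25 down). If R5C1 = 3: that forces R5C2 = 1, R1C2 = 5, R3C2 = 9, R4C2 = 8, after which R1C1 would have to be in {3} for the 8 across but in {1,2,4,6,7,8,9} for the 25 down — contradiction. So R5C1 = 1.
R5C2 = 4 − 1 = 3 completes the 4 across.
Nothing is forced directly, so branch on R1C2, whose candidates are 5 or 7. If R1C2 = 7: then R1C1 would have to be in {1} for the 8 across but in {2,3,4,6,7,8,9} for the 25 down — contradiction. So R1C2 = 5.
R1C1 = 8 − 5 = 3 completes the 8 across.
Given what's placed, R3C2 must be 7 to fit the 16 across and 29 down.
R4C2 = 29 − 21 = 8 completes the 29 down.
R3C1 = 16 − 7 = 9 completes the 16 across.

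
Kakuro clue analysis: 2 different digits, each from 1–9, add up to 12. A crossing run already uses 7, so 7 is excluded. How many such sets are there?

2 distinct digits from 1–9 sum between 3 and 17.
Dropping sets that contain 7.
Enumerating: {3,9}, {4,8}.

2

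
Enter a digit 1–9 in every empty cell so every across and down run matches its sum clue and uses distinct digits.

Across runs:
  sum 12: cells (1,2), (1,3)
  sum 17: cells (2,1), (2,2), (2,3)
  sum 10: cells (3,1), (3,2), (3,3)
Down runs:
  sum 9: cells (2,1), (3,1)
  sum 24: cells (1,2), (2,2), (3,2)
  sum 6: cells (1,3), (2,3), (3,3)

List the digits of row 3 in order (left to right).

2 7 1

24 in 3 cells must be {7,8,9}; 6 in 3 cells must be {1,2,3}.
Only 3 fits (1,3) under both its across sum 12 and down sum 6.
The 10 across and the 24 down share only 7, so (3,2) = 7.
(1,2) = 12 − 3 = 9 completes the 12 across.
(2,2) = 24 − 16 = 8 completes the 24 down.
(2,3) = 2: the only remaining digit allowed by both the 17 across and the 6 down.
(3,3) = 6 − 5 = 1 completes the 6 down.
(2,1) = 17 − 10 = 7 completes the 17 across.
(3,1) = 10 − 8 = 2 completes the 10 across.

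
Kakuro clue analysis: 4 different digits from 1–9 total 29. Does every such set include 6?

The only way to make 29 from 4 distinct digits is {5,7,8,9}, which does not contain 6.

No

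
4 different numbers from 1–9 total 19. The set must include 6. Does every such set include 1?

Counterexample: {2,3,6,8} sums to 19 under that restriction without using 1.

No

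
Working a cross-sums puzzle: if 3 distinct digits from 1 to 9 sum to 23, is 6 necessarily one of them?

Yes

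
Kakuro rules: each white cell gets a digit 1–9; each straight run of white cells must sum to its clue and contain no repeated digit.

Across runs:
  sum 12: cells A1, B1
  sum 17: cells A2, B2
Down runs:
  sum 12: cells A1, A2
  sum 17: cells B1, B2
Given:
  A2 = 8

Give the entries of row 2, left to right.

8 9

17 in 2 cells must be {8,9}.
A1 = 12 − 8 = 4 completes the 12 down.
B1 = 12 − 4 = 8 completes the 12 across.
B2 = 17 − 8 = 9 completes the 17 across.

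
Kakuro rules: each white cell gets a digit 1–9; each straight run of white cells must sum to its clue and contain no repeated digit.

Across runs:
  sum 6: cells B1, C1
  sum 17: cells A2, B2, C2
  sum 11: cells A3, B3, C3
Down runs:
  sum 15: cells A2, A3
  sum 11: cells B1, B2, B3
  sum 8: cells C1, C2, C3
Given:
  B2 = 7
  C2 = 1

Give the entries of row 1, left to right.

B1 = 1: the only remaining digit allowed by both the 6 across and the 11 down.
C1 = 6 − 1 = 5 completes the 6 across.
A2 = 17 − 8 = 9 completes the 17 across.
A3 = 15 − 9 = 6 completes the 15 down.
B3 = 11 − 8 = 3 completes the 11 down.
C3 = 11 − 9 = 2 completes the 11 across.

1, 5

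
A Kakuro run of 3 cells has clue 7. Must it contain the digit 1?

The only way to make 7 from 3 distinct digits is {1,2,4}, which contains 1.

Yes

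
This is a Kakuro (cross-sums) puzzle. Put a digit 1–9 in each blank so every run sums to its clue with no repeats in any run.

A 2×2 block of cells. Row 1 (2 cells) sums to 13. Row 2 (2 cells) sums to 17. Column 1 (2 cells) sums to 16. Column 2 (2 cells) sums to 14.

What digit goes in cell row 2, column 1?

9

17 in 2 cells must be {8,9}; 16 in 2 cells must be {7,9}.
The 17 across and the 16 down share only 9, so (2,1) = 9.
(2,2) = 17 − 9 = 8 completes the 17 across.
(1,1) = 16 − 9 = 7 completes the 16 down.
(1,2) = 13 − 7 = 6 completes the 13 across.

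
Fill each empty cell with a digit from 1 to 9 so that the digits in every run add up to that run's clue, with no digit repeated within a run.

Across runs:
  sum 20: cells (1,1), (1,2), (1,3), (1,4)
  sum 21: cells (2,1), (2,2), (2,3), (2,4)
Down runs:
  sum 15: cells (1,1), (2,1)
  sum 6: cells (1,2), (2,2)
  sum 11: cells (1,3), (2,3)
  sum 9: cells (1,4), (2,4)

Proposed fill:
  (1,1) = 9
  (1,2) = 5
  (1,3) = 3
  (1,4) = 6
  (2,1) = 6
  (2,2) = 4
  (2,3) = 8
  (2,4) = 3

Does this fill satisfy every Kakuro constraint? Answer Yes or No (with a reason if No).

No — the across run (1,1)–(1,4) sums to 23, not 20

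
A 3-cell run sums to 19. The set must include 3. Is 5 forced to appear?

The only way to make 19 from 3 distinct digits under that restriction is {3,7,9}, which does not contain 5.

No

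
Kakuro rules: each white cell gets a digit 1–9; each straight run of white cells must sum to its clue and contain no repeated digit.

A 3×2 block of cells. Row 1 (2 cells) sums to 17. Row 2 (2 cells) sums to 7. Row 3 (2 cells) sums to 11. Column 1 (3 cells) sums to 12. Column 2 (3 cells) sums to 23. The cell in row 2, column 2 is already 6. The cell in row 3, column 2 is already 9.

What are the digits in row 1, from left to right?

9 8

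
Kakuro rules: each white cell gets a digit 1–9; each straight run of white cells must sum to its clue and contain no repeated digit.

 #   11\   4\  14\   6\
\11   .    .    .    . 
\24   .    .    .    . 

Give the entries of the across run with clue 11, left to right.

3 1 5 2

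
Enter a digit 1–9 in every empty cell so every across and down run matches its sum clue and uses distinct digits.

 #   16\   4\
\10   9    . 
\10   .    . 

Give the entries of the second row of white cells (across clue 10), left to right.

16 in 2 cells must be {7,9}; 4 in 2 cells must be {1,3}.
R1C2 = 10 − 9 = 1 completes the 10 across.
R2C1 = 16 − 9 = 7 completes the 16 down.
R2C2 = 10 − 7 = 3 completes the 10 across.

7, 3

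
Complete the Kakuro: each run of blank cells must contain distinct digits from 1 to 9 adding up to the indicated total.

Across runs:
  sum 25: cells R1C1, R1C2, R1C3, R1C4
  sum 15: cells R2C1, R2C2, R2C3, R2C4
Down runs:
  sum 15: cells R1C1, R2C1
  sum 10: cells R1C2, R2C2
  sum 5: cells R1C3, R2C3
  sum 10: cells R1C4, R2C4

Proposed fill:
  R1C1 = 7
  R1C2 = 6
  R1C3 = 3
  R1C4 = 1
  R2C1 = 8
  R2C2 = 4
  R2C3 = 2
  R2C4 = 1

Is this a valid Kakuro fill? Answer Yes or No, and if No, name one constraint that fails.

No — the across run R1C1–R1C4 sums to 17, not 25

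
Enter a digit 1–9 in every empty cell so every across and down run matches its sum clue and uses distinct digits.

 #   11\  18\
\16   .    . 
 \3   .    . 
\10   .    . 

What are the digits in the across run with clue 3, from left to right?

16 in 2 cells must be {7,9}; 3 in 2 cells must be {1,2}.
The 16 across and the 11 down share only 7, so R1C1 = 7.
R1C2 = 16 − 7 = 9 completes the 16 across.
Given what's placed, R2C1 must be 1 to fit the 3 across and 11 down.
R2C2 = 3 − 1 = 2 completes the 3 across.
R3C1 = 11 − 8 = 3 completes the 11 down.
R3C2 = 10 − 3 = 7 completes the 10 across.

1 2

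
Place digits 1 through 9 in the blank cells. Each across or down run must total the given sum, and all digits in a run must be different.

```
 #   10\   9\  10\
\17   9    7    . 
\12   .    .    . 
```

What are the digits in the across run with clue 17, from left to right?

R1C3 = 17 − 16 = 1 completes the 17 across.
R2C1 = 10 − 9 = 1 completes the 10 down.
R2C2 = 9 − 7 = 2 completes the 9 down.
R2C3 = 12 − 3 = 9 completes the 12 across.

9 7 1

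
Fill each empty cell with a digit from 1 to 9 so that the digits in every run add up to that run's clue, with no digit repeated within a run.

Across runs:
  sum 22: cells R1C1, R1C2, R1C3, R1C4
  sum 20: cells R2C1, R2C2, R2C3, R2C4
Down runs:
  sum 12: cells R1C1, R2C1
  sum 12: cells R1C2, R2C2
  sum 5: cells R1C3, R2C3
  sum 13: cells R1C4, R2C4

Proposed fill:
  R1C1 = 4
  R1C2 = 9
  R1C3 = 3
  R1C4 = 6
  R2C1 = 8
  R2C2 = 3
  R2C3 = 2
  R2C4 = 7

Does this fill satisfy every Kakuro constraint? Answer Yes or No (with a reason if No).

Across: 4+9+3+6=22; 8+3+2+7=20. Down: 4+8=12; 9+3=12; 3+2=5; 6+7=13. No digit repeats within any run.

Yes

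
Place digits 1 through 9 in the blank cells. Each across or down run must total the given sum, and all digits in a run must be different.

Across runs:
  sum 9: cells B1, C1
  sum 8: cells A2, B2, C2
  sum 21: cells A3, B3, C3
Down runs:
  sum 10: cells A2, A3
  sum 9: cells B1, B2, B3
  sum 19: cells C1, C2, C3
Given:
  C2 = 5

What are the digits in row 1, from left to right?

3, 6

No cell is forced outright now. C3 can only be 6 or 8 (the digits allowed by both its 21 across and its 19 down). If C3 = 6: that forces C1 = 8, after which B3 would have to be in {7,8} for the 21 across but in {1,2,3,4,5,6} for the 9 down — contradiction. So C3 = 8.
C1 = 19 − 13 = 6 completes the 19 down.
B1 = 9 − 6 = 3 completes the 9 across.
B3 = 4: the only remaining digit allowed by both the 21 across and the 9 down.
B2 = 9 − 7 = 2 completes the 9 down.
A3 = 21 − 12 = 9 completes the 21 across.
A2 = 8 − 7 = 1 completes the 8 across.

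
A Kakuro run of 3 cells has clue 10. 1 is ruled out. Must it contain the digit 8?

The only way to make 10 from 3 distinct digits under that restriction is {2,3,5}, which does not contain 8.

No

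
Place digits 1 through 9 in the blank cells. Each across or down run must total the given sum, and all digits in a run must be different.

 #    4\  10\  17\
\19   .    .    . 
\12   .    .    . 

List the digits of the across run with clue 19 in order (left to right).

4 in 2 cells must be {1,3}; 17 in 2 cells must be {8,9}.
The 19 across and the 4 down share only 3, so R1C1 = 3.
Given what's placed, R1C3 must be 9 to fit the 19 across and 17 down.
R2C1 = 4 − 3 = 1 completes the 4 down.
R2C3 = 17 − 9 = 8 completes the 17 down.
R1C2 = 19 − 12 = 7 completes the 19 across.
R2C2 = 12 − 9 = 3 completes the 12 across.

3 7 9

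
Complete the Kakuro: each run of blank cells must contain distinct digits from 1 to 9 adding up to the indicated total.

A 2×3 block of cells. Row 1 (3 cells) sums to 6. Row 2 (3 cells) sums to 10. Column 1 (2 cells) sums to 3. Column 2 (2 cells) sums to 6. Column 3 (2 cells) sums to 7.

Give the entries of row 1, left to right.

6 in 3 cells must be {1,2,3}; 3 in 2 cells must be {1,2}.
Nothing is forced directly, so branch on (1,1), whose candidates are 1 or 2. If (1,1) = 1: that forces (1,2) = 2, (1,3) = 3, (2,1) = 2, after which (2,2) would have to be in {1,3,5,7} for the 10 across but in {4} for the 6 down — contradiction. So (1,1) = 2.
Given what's placed, (1,2) must be 1 to fit the 6 across and 6 down.
(1,3) = 6 − 3 = 3 completes the 6 across.
(2,1) = 3 − 2 = 1 completes the 3 down.
(2,2) = 6 − 1 = 5 completes the 6 down.
(2,3) = 10 − 6 = 4 completes the 10 across.

2, 1, 3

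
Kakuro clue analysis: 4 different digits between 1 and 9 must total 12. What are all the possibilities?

{1,2,3,6}; {1,2,4,5}

4 distinct digits from 1–9 sum between 10 and 30.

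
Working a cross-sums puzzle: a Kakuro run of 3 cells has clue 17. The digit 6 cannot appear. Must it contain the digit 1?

No

Counterexample: {2,7,8} sums to 17 under that restriction without using 1.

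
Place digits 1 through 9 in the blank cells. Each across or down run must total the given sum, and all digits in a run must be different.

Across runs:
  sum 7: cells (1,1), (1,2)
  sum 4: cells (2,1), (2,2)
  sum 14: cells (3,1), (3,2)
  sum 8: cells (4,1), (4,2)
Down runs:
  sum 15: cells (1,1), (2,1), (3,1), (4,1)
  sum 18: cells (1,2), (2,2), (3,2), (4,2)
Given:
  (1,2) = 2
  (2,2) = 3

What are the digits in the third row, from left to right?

6 8

4 in 2 cells must be {1,3}.
(1,1) = 7 − 2 = 5 completes the 7 across.
(2,1) = 4 − 3 = 1 completes the 4 across.
(3,1) = 6: the only remaining digit allowed by both the 14 across and the 15 down.
(3,2) = 14 − 6 = 8 completes the 14 across.
(4,1) = 15 − 12 = 3 completes the 15 down.
(4,2) = 8 − 3 = 5 completes the 8 across.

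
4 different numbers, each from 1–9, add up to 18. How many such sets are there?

11

4 distinct digits from 1–9 sum between 10 and 30.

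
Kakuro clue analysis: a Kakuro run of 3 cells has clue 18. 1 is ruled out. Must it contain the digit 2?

No

Counterexample: {3,6,9} sums to 18 under that restriction without using 2.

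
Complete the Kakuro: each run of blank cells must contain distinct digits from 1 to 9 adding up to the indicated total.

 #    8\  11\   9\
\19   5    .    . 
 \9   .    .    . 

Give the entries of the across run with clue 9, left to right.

3 5 1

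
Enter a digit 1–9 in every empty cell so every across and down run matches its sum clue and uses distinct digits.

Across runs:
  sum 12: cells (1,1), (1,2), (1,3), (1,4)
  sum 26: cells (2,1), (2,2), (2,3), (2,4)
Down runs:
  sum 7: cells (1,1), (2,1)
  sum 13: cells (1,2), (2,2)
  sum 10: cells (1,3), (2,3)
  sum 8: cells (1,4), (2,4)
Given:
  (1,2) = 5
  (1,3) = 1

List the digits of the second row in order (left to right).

3, 8, 9, 6

Given what's placed, (1,4) must be 2 to fit the 12 across and 8 down.
(2,2) = 13 − 5 = 8 completes the 13 down.
(2,3) = 10 − 1 = 9 completes the 10 down.
(2,4) = 8 − 2 = 6 completes the 8 down.
(1,1) = 12 − 8 = 4 completes the 12 across.
(2,1) = 26 − 23 = 3 completes the 26 across.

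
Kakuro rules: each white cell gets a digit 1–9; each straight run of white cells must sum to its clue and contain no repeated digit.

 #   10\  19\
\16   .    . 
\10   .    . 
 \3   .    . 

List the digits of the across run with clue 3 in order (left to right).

1 2

16 in 2 cells must be {7,9}; 3 in 2 cells must be {1,2}.
The 16 across and the 10 down share only 7, so R1C1 = 7.
R1C2 = 16 − 7 = 9 completes the 16 across.
Given what's placed, R3C2 must be 2 to fit the 3 across and 19 down.
R2C2 = 19 − 11 = 8 completes the 19 down.
R3C1 = 3 − 2 = 1 completes the 3 across.
R2C1 = 10 − 8 = 2 completes the 10 across.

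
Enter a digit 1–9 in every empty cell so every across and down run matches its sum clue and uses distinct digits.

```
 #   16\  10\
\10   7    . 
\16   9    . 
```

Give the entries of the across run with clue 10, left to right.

16 in 2 cells must be {7,9}.
R1C2 = 10 − 7 = 3 completes the 10 across.
R2C2 = 16 − 9 = 7 completes the 16 across.

7 3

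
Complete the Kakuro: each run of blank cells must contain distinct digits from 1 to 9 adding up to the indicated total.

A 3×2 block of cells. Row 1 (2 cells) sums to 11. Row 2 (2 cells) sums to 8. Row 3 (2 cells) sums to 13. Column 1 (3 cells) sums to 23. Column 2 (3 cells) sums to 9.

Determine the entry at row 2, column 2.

2

23 in 3 cells must be {6,8,9}.
The 8 across and the 23 down share only 6, so (2,1) = 6.
(2,2) = 8 − 6 = 2 completes the 8 across.
Nothing is forced directly, so branch on (1,1), whose candidates are 8 or 9. If (1,1) = 9: then (1,2) would have to be in {2} for the 11 across but in {1,3,4,6} for the 9 down — contradiction. So (1,1) = 8.
(1,2) = 11 − 8 = 3 completes the 11 across.
(3,1) = 23 − 14 = 9 completes the 23 down.
(3,2) = 13 − 9 = 4 completes the 13 across.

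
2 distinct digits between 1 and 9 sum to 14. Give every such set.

{5,9}; {6,8}

2 distinct digits from 1–9 sum between 3 and 17.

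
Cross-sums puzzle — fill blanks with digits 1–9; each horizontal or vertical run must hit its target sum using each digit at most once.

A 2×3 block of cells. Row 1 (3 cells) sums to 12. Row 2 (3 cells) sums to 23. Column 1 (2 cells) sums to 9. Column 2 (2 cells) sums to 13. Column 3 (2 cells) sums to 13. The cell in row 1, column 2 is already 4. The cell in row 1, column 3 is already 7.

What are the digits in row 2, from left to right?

23 in 3 cells must be {6,8,9}.
(1,1) = 12 − 11 = 1 completes the 12 across.
(2,1) = 9 − 1 = 8 completes the 9 down.
(2,2) = 13 − 4 = 9 completes the 13 down.
(2,3) = 23 − 17 = 6 completes the 23 across.

8, 9, 6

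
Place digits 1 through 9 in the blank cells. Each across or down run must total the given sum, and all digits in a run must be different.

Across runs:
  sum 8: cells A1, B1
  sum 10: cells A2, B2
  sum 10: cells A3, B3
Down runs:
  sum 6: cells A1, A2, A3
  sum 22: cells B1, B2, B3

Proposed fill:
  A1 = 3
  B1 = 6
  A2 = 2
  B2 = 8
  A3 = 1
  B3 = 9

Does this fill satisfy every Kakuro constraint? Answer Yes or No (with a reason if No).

No — the across run A1–B1 sums to 9, not 8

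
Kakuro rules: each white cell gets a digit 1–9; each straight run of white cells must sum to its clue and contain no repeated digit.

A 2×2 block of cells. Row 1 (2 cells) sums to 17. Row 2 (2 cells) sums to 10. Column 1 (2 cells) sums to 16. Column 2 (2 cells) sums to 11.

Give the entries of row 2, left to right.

17 in 2 cells must be {8,9}; 16 in 2 cells must be {7,9}.
The 17 across and the 16 down share only 9, so (1,1) = 9.
(1,2) = 17 − 9 = 8 completes the 17 across.
(2,1) = 16 − 9 = 7 completes the 16 down.
(2,2) = 10 − 7 = 3 completes the 10 across.

7 3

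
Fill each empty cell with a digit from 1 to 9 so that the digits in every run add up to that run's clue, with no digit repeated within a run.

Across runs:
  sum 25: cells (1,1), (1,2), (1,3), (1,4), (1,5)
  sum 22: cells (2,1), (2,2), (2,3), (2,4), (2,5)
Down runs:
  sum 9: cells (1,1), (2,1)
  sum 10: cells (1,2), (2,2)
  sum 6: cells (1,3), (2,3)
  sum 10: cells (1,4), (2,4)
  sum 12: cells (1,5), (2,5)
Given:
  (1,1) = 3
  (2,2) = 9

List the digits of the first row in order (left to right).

3, 1, 4, 9, 8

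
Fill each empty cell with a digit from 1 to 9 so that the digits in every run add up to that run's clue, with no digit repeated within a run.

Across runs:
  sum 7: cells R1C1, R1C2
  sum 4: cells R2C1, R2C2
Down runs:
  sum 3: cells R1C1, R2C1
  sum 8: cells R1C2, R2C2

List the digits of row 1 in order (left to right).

4 in 2 cells must be {1,3}; 3 in 2 cells must be {1,2}.
The 4 across and the 3 down share only 1, so R2C1 = 1.
R2C2 = 4 − 1 = 3 completes the 4 across.
R1C1 = 3 − 1 = 2 completes the 3 down.
R1C2 = 7 − 2 = 5 completes the 7 across.

2 5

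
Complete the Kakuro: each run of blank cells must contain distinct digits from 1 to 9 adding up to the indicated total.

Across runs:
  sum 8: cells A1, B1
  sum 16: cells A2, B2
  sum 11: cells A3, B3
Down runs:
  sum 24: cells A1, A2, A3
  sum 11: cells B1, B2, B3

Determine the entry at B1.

1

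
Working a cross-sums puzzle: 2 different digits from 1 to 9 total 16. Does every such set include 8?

The only way to make 16 from 2 distinct digits is {7,9}, which does not contain 8.

No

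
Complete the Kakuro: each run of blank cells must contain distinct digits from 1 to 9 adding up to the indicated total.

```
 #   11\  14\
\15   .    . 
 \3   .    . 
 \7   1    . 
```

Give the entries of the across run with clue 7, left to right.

3 in 2 cells must be {1,2}.
Given what's placed, R2C1 must be 2 to fit the 3 across and 11 down.
R2C2 = 3 − 2 = 1 completes the 3 across.
R3C2 = 7 − 1 = 6 completes the 7 across.
R1C1 = 11 − 3 = 8 completes the 11 down.
R1C2 = 15 − 8 = 7 completes the 15 across.

1 6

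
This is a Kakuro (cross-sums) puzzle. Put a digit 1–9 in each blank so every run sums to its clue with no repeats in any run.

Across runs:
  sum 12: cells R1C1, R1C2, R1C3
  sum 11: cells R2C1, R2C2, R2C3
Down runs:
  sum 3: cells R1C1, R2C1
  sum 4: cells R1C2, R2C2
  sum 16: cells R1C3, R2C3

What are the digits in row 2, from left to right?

1 3 7

3 in 2 cells must be {1,2}; 4 in 2 cells must be {1,3}; 16 in 2 cells must be {7,9}.
The 11 across and the 16 down share only 7, so R2C3 = 7.
R1C3 = 16 − 7 = 9 completes the 16 down.
Given what's placed, R2C1 must be 1 to fit the 11 across and 3 down.
R2C2 = 11 − 8 = 3 completes the 11 across.
R1C1 = 3 − 1 = 2 completes the 3 down.
R1C2 = 12 − 11 = 1 completes the 12 across.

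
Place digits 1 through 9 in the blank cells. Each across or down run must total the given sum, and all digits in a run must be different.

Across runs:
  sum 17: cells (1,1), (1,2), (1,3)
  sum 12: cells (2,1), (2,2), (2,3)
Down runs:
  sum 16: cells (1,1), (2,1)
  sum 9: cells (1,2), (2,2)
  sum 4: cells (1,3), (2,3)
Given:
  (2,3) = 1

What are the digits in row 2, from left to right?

7 4 1

16 in 2 cells must be {7,9}; 4 in 2 cells must be {1,3}.
(1,3) = 4 − 1 = 3 completes the 4 down.
Given what's placed, (1,1) must be 9 to fit the 17 across and 16 down.
(1,2) = 17 − 12 = 5 completes the 17 across.
(2,1) = 16 − 9 = 7 completes the 16 down.
(2,2) = 12 − 8 = 4 completes the 12 across.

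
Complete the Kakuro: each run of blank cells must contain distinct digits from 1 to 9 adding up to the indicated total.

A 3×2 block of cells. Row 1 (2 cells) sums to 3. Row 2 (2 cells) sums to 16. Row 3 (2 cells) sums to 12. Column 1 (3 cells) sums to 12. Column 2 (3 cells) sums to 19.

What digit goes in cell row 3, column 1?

3 in 2 cells must be {1,2}; 16 in 2 cells must be {7,9}.
The 3 across and the 19 down share only 2, so (1,2) = 2.
Given what's placed, (2,2) must be 9 to fit the 16 across and 19 down.
(3,2) = 19 − 11 = 8 completes the 19 down.
(1,1) = 3 − 2 = 1 completes the 3 across.
(2,1) = 16 − 9 = 7 completes the 16 across.
(3,1) = 12 − 8 = 4 completes the 12 across.

4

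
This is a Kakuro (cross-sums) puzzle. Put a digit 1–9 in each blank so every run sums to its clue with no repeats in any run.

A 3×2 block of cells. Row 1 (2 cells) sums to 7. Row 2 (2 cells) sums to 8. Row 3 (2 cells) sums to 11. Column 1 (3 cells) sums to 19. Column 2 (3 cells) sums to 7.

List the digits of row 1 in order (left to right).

3, 4

7 in 3 cells must be {1,2,4}.
Nothing is forced directly, so branch on (3,2), whose candidates are 2 or 4. If (3,2) = 4: that forces (3,1) = 7, (2,1) = 3, after which (2,2) would have to be in {5} for the 8 across but in {1,2} for the 7 down — contradiction. So (3,2) = 2.
Given what's placed, (2,2) must be 1 to fit the 8 across and 7 down.
(3,1) = 11 − 2 = 9 completes the 11 across.
(1,2) = 7 − 3 = 4 completes the 7 down.
(2,1) = 8 − 1 = 7 completes the 8 across.
(1,1) = 7 − 4 = 3 completes the 7 across.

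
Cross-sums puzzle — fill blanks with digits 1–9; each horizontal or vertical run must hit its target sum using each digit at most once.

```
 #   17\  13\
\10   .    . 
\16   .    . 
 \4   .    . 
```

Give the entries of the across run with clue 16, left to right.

7 9

16 in 2 cells must be {7,9}; 4 in 2 cells must be {1,3}.
Nothing is forced directly, so branch on R2C1, whose candidates are 7 or 9. If R2C1 = 9: that forces R2C2 = 7, R3C2 = 1, after which R1C2 would have to be in {1,2,3,4,6,7,8,9} for the 10 across but in {5} for the 13 down — contradiction. So R2C1 = 7.
R2C2 = 16 − 7 = 9 completes the 16 across.
Given what's placed, R3C1 must be 1 to fit the 4 across and 17 down.
R3C2 = 4 − 1 = 3 completes the 4 across.
R1C1 = 17 − 8 = 9 completes the 17 down.
R1C2 = 10 − 9 = 1 completes the 10 across.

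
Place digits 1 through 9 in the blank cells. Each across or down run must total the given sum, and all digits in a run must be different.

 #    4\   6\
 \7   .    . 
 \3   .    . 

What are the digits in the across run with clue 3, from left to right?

1 2

3 in 2 cells must be {1,2}; 4 in 2 cells must be {1,3}.
The 3 across and the 4 down share only 1, so R2C1 = 1.
R2C2 = 3 − 1 = 2 completes the 3 across.
R1C1 = 4 − 1 = 3 completes the 4 down.
R1C2 = 7 − 3 = 4 completes the 7 across.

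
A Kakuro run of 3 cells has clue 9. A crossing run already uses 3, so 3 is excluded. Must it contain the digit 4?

The only way to make 9 from 3 distinct digits under that restriction is {1,2,6}, which does not contain 4.

No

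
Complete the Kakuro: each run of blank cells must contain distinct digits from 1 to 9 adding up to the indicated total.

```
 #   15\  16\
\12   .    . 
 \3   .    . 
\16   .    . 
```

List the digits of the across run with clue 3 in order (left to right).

3 in 2 cells must be {1,2}; 16 in 2 cells must be {7,9}.
Nothing is forced directly, so branch on R2C1, whose candidates are 1 or 2. If R2C1 = 1: that forces R2C2 = 2, R3C1 = 9, after which R3C2 would have to be in {7} for the 16 across but in {5,6,8,9} for the 16 down — contradiction. So R2C1 = 2.
R2C2 = 3 − 2 = 1 completes the 3 across.
Nothing is forced directly, so branch on R3C1, whose candidates are 7 or 9. If R3C1 = 7: then R1C1 would have to be in {3,4,5,7,8,9} for the 12 across but in {6} for the 15 down — contradiction. So R3C1 = 9.
R1C1 = 15 − 11 = 4 completes the 15 down.
R1C2 = 12 − 4 = 8 completes the 12 across.
R3C2 = 16 − 9 = 7 completes the 16 across.

2, 1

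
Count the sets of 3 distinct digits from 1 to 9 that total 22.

3 distinct digits from 1–9 sum between 6 and 24.
Enumerating: {5,8,9}, {6,7,9}.

2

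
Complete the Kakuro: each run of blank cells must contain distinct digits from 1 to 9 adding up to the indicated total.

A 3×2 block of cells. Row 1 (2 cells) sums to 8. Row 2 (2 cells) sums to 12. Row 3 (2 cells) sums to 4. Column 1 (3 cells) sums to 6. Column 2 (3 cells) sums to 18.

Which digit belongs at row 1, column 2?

6

4 in 2 cells must be {1,3}; 6 in 3 cells must be {1,2,3}.
The 12 across and the 6 down share only 3, so (2,1) = 3.
(2,2) = 12 − 3 = 9 completes the 12 across.
Given what's placed, (3,1) must be 1 to fit the 4 across and 6 down.
(3,2) = 4 − 1 = 3 completes the 4 across.
(1,1) = 6 − 4 = 2 completes the 6 down.
(1,2) = 8 − 2 = 6 completes the 8 across.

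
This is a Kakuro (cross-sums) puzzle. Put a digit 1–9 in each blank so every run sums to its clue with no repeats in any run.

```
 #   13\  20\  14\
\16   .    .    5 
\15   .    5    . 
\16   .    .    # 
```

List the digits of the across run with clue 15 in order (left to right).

1 5 9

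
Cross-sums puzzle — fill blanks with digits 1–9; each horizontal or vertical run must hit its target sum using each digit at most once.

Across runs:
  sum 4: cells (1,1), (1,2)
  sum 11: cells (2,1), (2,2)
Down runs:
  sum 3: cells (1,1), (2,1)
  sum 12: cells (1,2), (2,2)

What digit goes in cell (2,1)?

2

4 in 2 cells must be {1,3}; 3 in 2 cells must be {1,2}.
The 4 across and the 3 down share only 1, so (1,1) = 1.
(1,2) = 4 − 1 = 3 completes the 4 across.
(2,1) = 3 − 1 = 2 completes the 3 down.
(2,2) = 11 − 2 = 9 completes the 11 across.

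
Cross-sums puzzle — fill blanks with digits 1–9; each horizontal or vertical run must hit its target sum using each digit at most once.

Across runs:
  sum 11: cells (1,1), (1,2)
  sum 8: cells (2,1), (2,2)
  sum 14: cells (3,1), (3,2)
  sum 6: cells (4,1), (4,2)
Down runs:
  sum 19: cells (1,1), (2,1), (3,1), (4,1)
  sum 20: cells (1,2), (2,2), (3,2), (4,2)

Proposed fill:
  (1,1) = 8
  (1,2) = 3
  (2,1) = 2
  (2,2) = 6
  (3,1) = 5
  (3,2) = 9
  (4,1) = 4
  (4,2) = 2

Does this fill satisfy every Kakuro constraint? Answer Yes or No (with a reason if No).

Across: 8+3=11; 2+6=8; 5+9=14; 4+2=6. Down: 8+2+5+4=19; 3+6+9+2=20. No digit repeats within any run.

Yes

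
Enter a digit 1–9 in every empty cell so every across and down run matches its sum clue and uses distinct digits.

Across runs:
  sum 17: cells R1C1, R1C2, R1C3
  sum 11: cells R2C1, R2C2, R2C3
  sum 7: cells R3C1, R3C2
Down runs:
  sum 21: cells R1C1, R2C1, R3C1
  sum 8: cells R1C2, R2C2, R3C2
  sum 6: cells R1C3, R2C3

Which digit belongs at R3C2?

1

Nothing is forced directly, so branch on R3C1, whose candidates are 4 or 5 or 6. If R3C1 = 4: that forces R2C1 = 8, R3C2 = 3, R1C1 = 9, R1C2 = 1, after which R1C3 would have to be in {7} for the 17 across but in {1,2,4,5} for the 6 down — contradiction. If R3C1 = 5: that forces R2C1 = 7, R2C3 = 1, R3C2 = 2, R1C1 = 9, R1C3 = 5, after which R2C2 would have to be in {3} for the 11 across but in {1,5} for the 8 down — contradiction. So R3C1 = 6.
R3C2 = 7 − 6 = 1 completes the 7 across.
Nothing is forced directly, so branch on R1C1, whose candidates are 7 or 8. If R1C1 = 7: that forces R2C1 = 8, R2C2 = 2, R2C3 = 1, after which R1C2 would have to be in {1,2,4,6,8,9} for the 17 across but in {5} for the 8 down — contradiction. So R1C1 = 8.
R2C1 = 21 − 14 = 7 completes the 21 down.
R2C2 = 3: the only remaining digit allowed by both the 11 across and the 8 down.
R2C3 = 11 − 10 = 1 completes the 11 across.
R1C2 = 8 − 4 = 4 completes the 8 down.
R1C3 = 17 − 12 = 5 completes the 17 across.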